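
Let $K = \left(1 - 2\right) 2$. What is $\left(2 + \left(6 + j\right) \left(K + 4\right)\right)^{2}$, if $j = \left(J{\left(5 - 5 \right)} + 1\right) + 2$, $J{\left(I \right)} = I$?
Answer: $400$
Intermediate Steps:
$K = -2$ ($K = \left(-1\right) 2 = -2$)
$j = 3$ ($j = \left(\left(5 - 5\right) + 1\right) + 2 = \left(0 + 1\right) + 2 = 1 + 2 = 3$)
$\left(2 + \left(6 + j\right) \left(K + 4\right)\right)^{2} = \left(2 + \left(6 + 3\right) \left(-2 + 4\right)\right)^{2} = \left(2 + 9 \cdot 2\right)^{2} = \left(2 + 18\right)^{2} = 20^{2} = 400$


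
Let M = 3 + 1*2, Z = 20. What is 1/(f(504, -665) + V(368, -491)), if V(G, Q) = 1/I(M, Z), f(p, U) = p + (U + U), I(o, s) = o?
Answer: -5/4129 ≈ -0.0012109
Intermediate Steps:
M = 5 (M = 3 + 2 = 5)
f(p, U) = p + 2*U
V(G, Q) = ⅕ (V(G, Q) = 1/5 = ⅕)
1/(f(504, -665) + V(368, -491)) = 1/((504 + 2*(-665)) + ⅕) = 1/((504 - 1330) + ⅕) = 1/(-826 + ⅕) = 1/(-4129/5) = -5/4129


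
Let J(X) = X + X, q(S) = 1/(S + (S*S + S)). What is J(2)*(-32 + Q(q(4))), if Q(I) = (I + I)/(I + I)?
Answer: -124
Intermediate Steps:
q(S) = 1/(S² + 2*S) (q(S) = 1/(S + (S² + S)) = 1/(S + (S + S²)) = 1/(S² + 2*S))
J(X) = 2*X
Q(I) = 1 (Q(I) = (2*I)/((2*I)) = (2*I)*(1/(2*I)) = 1)
J(2)*(-32 + Q(q(4))) = (2*2)*(-32 + 1) = 4*(-31) = -124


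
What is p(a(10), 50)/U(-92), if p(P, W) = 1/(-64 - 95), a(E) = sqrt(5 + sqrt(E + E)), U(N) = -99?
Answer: 1/15741 ≈ 6.3528e-5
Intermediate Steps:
a(E) = sqrt(5 + sqrt(2)*sqrt(E)) (a(E) = sqrt(5 + sqrt(2*E)) = sqrt(5 + sqrt(2)*sqrt(E)))
p(P, W) = -1/159 (p(P, W) = 1/(-159) = -1/159)
p(a(10), 50)/U(-92) = -1/159/(-99) = -1/159*(-1/99) = 1/15741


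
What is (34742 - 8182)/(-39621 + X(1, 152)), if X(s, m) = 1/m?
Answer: -4037120/6022391 ≈ -0.67035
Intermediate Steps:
(34742 - 8182)/(-39621 + X(1, 152)) = (34742 - 8182)/(-39621 + 1/152) = 26560/(-39621 + 1/152) = 26560/(-6022391/152) = 26560*(-152/6022391) = -4037120/6022391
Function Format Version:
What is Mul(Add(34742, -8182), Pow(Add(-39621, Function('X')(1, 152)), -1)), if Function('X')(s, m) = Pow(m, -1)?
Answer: Rational(-4037120, 6022391) ≈ -0.67035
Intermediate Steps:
Mul(Add(34742, -8182), Pow(Add(-39621, Function('X')(1, 152)), -1)) = Mul(Add(34742, -8182), Pow(Add(-39621, Pow(152, -1)), -1)) = Mul(26560, Pow(Add(-39621, Rational(1, 152)), -1)) = Mul(26560, Pow(Rational(-6022391, 152), -1)) = Mul(26560, Rational(-152, 6022391)) = Rational(-4037120, 6022391)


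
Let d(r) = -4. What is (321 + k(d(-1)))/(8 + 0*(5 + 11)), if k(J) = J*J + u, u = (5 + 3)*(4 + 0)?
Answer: 369/8 ≈ 46.125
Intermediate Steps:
u = 32 (u = 8*4 = 32)
k(J) = 32 + J**2 (k(J) = J*J + 32 = J**2 + 32 = 32 + J**2)
(321 + k(d(-1)))/(8 + 0*(5 + 11)) = (321 + (32 + (-4)**2))/(8 + 0*(5 + 11)) = (321 + (32 + 16))/(8 + 0*16) = (321 + 48)/(8 + 0) = 369/8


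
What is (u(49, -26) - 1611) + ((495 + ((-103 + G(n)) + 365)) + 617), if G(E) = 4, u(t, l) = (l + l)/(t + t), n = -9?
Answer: -11443/49 ≈ -233.53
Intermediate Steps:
u(t, l) = l/t (u(t, l) = (2*l)/((2*t)) = (2*l)*(1/(2*t)) = l/t)
(u(49, -26) - 1611) + ((495 + ((-103 + G(n)) + 365)) + 617) = (-26/49 - 1611) + ((495 + ((-103 + 4) + 365)) + 617) = (-26*1/49 - 1611) + ((495 + (-99 + 365)) + 617) = (-26/49 - 1611) + ((495 + 266) + 617) = -78965/49 + (761 + 617) = -78965/49 + 1378 = -11443/49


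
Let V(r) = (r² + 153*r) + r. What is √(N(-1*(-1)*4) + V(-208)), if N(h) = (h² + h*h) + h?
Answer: 6*√313 ≈ 106.15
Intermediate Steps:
V(r) = r² + 154*r
N(h) = h + 2*h² (N(h) = (h² + h²) + h = 2*h² + h = h + 2*h²)
√(N(-1*(-1)*4) + V(-208)) = √((-1*(-1)*4)*(1 + 2*(-1*(-1)*4)) - 208*(154 - 208)) = √((1*4)*(1 + 2*(1*4)) - 208*(-54)) = √(4*(1 + 2*4) + 11232) = √(4*(1 + 8) + 11232) = √(4*9 + 11232) = √(36 + 11232) = √11268 = 6*√313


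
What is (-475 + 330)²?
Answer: 21025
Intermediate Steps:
(-475 + 330)² = (-145)² = 21025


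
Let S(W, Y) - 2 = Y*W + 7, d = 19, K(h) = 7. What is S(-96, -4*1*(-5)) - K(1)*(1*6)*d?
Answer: -2709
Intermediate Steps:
S(W, Y) = 9 + W*Y (S(W, Y) = 2 + (Y*W + 7) = 2 + (W*Y + 7) = 2 + (7 + W*Y) = 9 + W*Y)
S(-96, -4*1*(-5)) - K(1)*(1*6)*d = (9 - 96*(-4*1)*(-5)) - 7*(1*6)*19 = (9 - (-384)*(-5)) - 7*6*19 = (9 - 96*20) - 42*19 = (9 - 1920) - 1*798 = -1911 - 798 = -2709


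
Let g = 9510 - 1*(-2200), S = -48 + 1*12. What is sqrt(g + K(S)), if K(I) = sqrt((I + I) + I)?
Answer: sqrt(11710 + 6*I*sqrt(3)) ≈ 108.21 + 0.048*I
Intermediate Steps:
S = -36 (S = -48 + 12 = -36)
K(I) = sqrt(3)*sqrt(I) (K(I) = sqrt(2*I + I) = sqrt(3*I) = sqrt(3)*sqrt(I))
g = 11710 (g = 9510 + 2200 = 11710)
sqrt(g + K(S)) = sqrt(11710 + sqrt(3)*sqrt(-36)) = sqrt(11710 + sqrt(3)*(6*I)) = sqrt(11710 + 6*I*sqrt(3))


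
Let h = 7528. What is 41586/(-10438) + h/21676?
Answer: -102855109/28281761 ≈ -3.6368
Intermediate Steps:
41586/(-10438) + h/21676 = 41586/(-10438) + 7528/21676 = 41586*(-1/10438) + 7528*(1/21676) = -20793/5219 + 1882/5419 = -102855109/28281761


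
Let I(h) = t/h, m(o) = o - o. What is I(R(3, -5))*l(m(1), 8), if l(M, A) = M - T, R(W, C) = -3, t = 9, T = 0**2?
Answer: 0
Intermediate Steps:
T = 0
m(o) = 0
l(M, A) = M (l(M, A) = M - 1*0 = M + 0 = M)
I(h) = 9/h
I(R(3, -5))*l(m(1), 8) = (9/(-3))*0 = (9*(-1/3))*0 = -3*0 = 0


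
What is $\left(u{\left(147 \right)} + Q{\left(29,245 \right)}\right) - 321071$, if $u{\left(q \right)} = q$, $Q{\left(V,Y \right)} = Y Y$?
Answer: $-260899$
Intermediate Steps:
$Q{\left(V,Y \right)} = Y^{2}$
$\left(u{\left(147 \right)} + Q{\left(29,245 \right)}\right) - 321071 = \left(147 + 245^{2}\right) - 321071 = \left(147 + 60025\right) - 321071 = 60172 - 321071 = -260899$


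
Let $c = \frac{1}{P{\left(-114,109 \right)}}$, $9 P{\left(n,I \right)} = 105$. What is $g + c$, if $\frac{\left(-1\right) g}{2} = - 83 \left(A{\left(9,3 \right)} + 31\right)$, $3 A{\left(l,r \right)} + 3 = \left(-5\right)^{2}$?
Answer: $\frac{668159}{105} \approx 6363.4$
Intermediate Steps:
$A{\left(l,r \right)} = \frac{22}{3}$ ($A{\left(l,r \right)} = -1 + \frac{\left(-5\right)^{2}}{3} = -1 + \frac{1}{3} \cdot 25 = -1 + \frac{25}{3} = \frac{22}{3}$)
$P{\left(n,I \right)} = \frac{35}{3}$ ($P{\left(n,I \right)} = \frac{1}{9} \cdot 105 = \frac{35}{3}$)
$c = \frac{3}{35}$ ($c = \frac{1}{\frac{35}{3}} = \frac{3}{35} \approx 0.085714$)
$g = \frac{19090}{3}$ ($g = - 2 \left(- 83 \left(\frac{22}{3} + 31\right)\right) = - 2 \left(\left(-83\right) \frac{115}{3}\right) = \left(-2\right) \left(- \frac{9545}{3}\right) = \frac{19090}{3} \approx 6363.3$)
$g + c = \frac{19090}{3} + \frac{3}{35} = \frac{668159}{105}$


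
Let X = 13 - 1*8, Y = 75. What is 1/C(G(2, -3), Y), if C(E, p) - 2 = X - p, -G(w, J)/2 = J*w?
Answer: -1/68 ≈ -0.014706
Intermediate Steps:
G(w, J) = -2*J*w
X = 5 (X = 13 - 8 = 5)
C(E, p) = 7 - p (C(E, p) = 2 + (5 - p) = 7 - p)
1/C(G(2, -3), Y) = 1/(7 - 1*75) = 1/(7 - 75) = 1/(-68) = -1/68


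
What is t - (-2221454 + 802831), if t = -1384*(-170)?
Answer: 1653903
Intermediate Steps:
t = 235280
t - (-2221454 + 802831) = 235280 - (-2221454 + 802831) = 235280 - 1*(-1418623) = 235280 + 1418623 = 1653903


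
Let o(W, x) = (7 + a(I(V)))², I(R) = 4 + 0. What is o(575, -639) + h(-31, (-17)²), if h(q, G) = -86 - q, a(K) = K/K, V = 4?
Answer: 9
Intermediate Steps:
I(R) = 4
a(K) = 1
o(W, x) = 64 (o(W, x) = (7 + 1)² = 8² = 64)
o(575, -639) + h(-31, (-17)²) = 64 + (-86 - 1*(-31)) = 64 + (-86 + 31) = 64 - 55 = 9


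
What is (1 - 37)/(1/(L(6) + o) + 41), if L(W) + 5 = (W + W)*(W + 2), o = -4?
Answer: -783/892 ≈ -0.87780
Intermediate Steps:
L(W) = -5 + 2*W*(2 + W) (L(W) = -5 + (W + W)*(W + 2) = -5 + (2*W)*(2 + W) = -5 + 2*W*(2 + W))
(1 - 37)/(1/(L(6) + o) + 41) = (1 - 37)/(1/((-5 + 2*6² + 4*6) - 4) + 41) = -36/(1/((-5 + 2*36 + 24) - 4) + 41) = -36/(1/((-5 + 72 + 24) - 4) + 41) = -36/(1/(91 - 4) + 41) = -36/(1/87 + 41) = -36/3568/87 = -36*87/3568 = -783/892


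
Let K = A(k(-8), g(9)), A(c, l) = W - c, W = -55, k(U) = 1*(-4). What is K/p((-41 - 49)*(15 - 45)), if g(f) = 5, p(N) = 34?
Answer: -3/2 ≈ -1.5000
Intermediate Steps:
k(U) = -4
A(c, l) = -55 - c
K = -51 (K = -55 - 1*(-4) = -55 + 4 = -51)
K/p((-41 - 49)*(15 - 45)) = -51/34 = -51*1/34 = -3/2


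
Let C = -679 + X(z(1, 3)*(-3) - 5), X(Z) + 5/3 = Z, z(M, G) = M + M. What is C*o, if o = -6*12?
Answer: 49800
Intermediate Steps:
z(M, G) = 2*M
X(Z) = -5/3 + Z
o = -72
C = -2075/3 (C = -679 + (-5/3 + ((2*1)*(-3) - 5)) = -679 + (-5/3 + (2*(-3) - 5)) = -679 + (-5/3 + (-6 - 5)) = -679 + (-5/3 - 11) = -679 - 38/3 = -2075/3 ≈ -691.67)
C*o = -2075/3*(-72) = 49800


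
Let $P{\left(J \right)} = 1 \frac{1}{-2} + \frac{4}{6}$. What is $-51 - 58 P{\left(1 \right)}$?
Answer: $- \frac{182}{3} \approx -60.667$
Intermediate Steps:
$P{\left(J \right)} = \frac{1}{6}$ ($P{\left(J \right)} = 1 \left(- \frac{1}{2}\right) + 4 \cdot \frac{1}{6} = - \frac{1}{2} + \frac{2}{3} = \frac{1}{6}$)
$-51 - 58 P{\left(1 \right)} = -51 - \frac{29}{3} = - \frac{182}{3}$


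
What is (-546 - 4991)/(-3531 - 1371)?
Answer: 5537/4902 ≈ 1.1295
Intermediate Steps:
(-546 - 4991)/(-3531 - 1371) = -5537/(-4902) = -5537*(-1/4902) = 5537/4902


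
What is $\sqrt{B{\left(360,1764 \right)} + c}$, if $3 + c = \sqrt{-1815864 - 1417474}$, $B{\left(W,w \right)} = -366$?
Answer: $\sqrt{-369 + i \sqrt{3233338}} \approx 27.08 + 33.201 i$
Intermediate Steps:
$c = -3 + i \sqrt{3233338}$ ($c = -3 + \sqrt{-1815864 - 1417474} = -3 + \sqrt{-3233338} = -3 + i \sqrt{3233338} \approx -3.0 + 1798.1 i$)
$\sqrt{B{\left(360,1764 \right)} + c} = \sqrt{-366 - \left(3 - i \sqrt{3233338}\right)} = \sqrt{-369 + i \sqrt{3233338}}$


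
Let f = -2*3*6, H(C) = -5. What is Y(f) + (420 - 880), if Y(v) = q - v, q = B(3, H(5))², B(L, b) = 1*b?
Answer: -399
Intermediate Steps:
B(L, b) = b
q = 25 (q = (-5)² = 25)
f = -36 (f = -6*6 = -36)
Y(v) = 25 - v
Y(f) + (420 - 880) = (25 - 1*(-36)) + (420 - 880) = (25 + 36) - 460 = 61 - 460 = -399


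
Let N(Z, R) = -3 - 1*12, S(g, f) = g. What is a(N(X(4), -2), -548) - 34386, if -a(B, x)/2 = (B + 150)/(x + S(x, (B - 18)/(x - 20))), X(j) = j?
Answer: -18843393/548 ≈ -34386.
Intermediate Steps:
N(Z, R) = -15 (N(Z, R) = -3 - 12 = -15)
a(B, x) = -(150 + B)/x (a(B, x) = -2*(B + 150)/(x + x) = -2*(150 + B)/(2*x) = -2*(150 + B)*1/(2*x) = -(150 + B)/x)
a(N(X(4), -2), -548) - 34386 = (-150 - 1*(-15))/(-548) - 34386 = -(-150 + 15)/548 - 34386 = -1/548*(-135) - 34386 = 135/548 - 34386 = -18843393/548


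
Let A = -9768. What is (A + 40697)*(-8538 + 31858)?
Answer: 721264280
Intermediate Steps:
(A + 40697)*(-8538 + 31858) = (-9768 + 40697)*(-8538 + 31858) = 30929*23320 = 721264280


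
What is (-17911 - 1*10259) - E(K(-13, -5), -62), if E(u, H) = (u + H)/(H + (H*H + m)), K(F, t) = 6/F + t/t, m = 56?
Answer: -1405513181/49894 ≈ -28170.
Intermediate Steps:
K(F, t) = 1 + 6/F (K(F, t) = 6/F + 1 = 1 + 6/F)
E(u, H) = (H + u)/(56 + H + H²) (E(u, H) = (u + H)/(H + (H*H + 56)) = (H + u)/(H + (H² + 56)) = (H + u)/(H + (56 + H²)) = (H + u)/(56 + H + H²))
(-17911 - 1*10259) - E(K(-13, -5), -62) = (-17911 - 1*10259) - (-62 + (6 - 13)/(-13))/(56 - 62 + (-62)²) = (-17911 - 10259) - (-62 - 1/13*(-7))/(56 - 62 + 3844) = -28170 - (-62 + 7/13)/3838 = -28170 - (-799)/(3838*13) = -28170 - 1*(-799/49894) = -28170 + 799/49894 = -1405513181/49894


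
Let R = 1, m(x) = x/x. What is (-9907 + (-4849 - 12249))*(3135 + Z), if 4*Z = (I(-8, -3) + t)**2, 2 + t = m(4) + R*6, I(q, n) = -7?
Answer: -84687680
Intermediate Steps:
m(x) = 1
t = 5 (t = -2 + (1 + 1*6) = -2 + (1 + 6) = -2 + 7 = 5)
Z = 1 (Z = (-7 + 5)**2/4 = (1/4)*(-2)**2 = (1/4)*4 = 1)
(-9907 + (-4849 - 12249))*(3135 + Z) = (-9907 + (-4849 - 12249))*(3135 + 1) = (-9907 - 17098)*3136 = -27005*3136 = -84687680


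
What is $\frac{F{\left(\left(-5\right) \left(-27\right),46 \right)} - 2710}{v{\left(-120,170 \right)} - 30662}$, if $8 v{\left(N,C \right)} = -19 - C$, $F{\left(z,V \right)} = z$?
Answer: $\frac{4120}{49097} \approx 0.083915$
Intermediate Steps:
$v{\left(N,C \right)} = - \frac{19}{8} - \frac{C}{8}$ ($v{\left(N,C \right)} = \frac{-19 - C}{8} = - \frac{19}{8} - \frac{C}{8}$)
$\frac{F{\left(\left(-5\right) \left(-27\right),46 \right)} - 2710}{v{\left(-120,170 \right)} - 30662} = \frac{\left(-5\right) \left(-27\right) - 2710}{\left(- \frac{19}{8} - \frac{85}{4}\right) - 30662} = \frac{135 - 2710}{\left(- \frac{19}{8} - \frac{85}{4}\right) - 30662} = - \frac{2575}{- \frac{189}{8} - 30662} = - \frac{2575}{- \frac{245485}{8}} = \left(-2575\right) \left(- \frac{8}{245485}\right) = \frac{4120}{49097}$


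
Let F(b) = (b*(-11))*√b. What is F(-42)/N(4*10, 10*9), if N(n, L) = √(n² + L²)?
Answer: 231*I*√4074/485 ≈ 30.401*I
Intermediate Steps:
F(b) = -11*b^(3/2) (F(b) = (-11*b)*√b = -11*b^(3/2))
N(n, L) = √(L² + n²)
F(-42)/N(4*10, 10*9) = (-(-462)*I*√42)/(√((10*9)² + (4*10)²)) = (-(-462)*I*√42)/(√(90² + 40²)) = (462*I*√42)/(√(8100 + 1600)) = (462*I*√42)/(√9700) = (462*I*√42)/((10*√97)) = (462*I*√42)*(√97/970) = 231*I*√4074/485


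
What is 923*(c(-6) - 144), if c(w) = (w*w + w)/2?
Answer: -119067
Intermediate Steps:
c(w) = w/2 + w**2/2 (c(w) = (w**2 + w)*(1/2) = (w + w**2)*(1/2) = w/2 + w**2/2)
923*(c(-6) - 144) = 923*((1/2)*(-6)*(1 - 6) - 144) = 923*((1/2)*(-6)*(-5) - 144) = 923*(15 - 144) = 923*(-129) = -119067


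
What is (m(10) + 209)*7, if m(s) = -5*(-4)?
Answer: 1603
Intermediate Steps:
m(s) = 20
(m(10) + 209)*7 = (20 + 209)*7 = 229*7 = 1603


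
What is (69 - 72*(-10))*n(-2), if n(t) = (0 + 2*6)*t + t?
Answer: -20514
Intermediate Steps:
n(t) = 13*t (n(t) = (0 + 12)*t + t = 12*t + t = 13*t)
(69 - 72*(-10))*n(-2) = (69 - 72*(-10))*(13*(-2)) = (69 + 720)*(-26) = 789*(-26) = -20514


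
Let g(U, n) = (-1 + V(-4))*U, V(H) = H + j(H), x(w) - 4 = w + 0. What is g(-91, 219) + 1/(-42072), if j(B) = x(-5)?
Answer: 22971311/42072 ≈ 546.00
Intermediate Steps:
x(w) = 4 + w (x(w) = 4 + (w + 0) = 4 + w)
j(B) = -1 (j(B) = 4 - 5 = -1)
V(H) = -1 + H (V(H) = H - 1 = -1 + H)
g(U, n) = -6*U (g(U, n) = (-1 + (-1 - 4))*U = (-1 - 5)*U = -6*U)
g(-91, 219) + 1/(-42072) = -6*(-91) + 1/(-42072) = 546 - 1/42072 = 22971311/42072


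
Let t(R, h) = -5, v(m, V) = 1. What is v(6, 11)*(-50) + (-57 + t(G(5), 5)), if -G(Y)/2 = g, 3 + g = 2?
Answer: -112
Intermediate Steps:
g = -1 (g = -3 + 2 = -1)
G(Y) = 2 (G(Y) = -2*(-1) = 2)
v(6, 11)*(-50) + (-57 + t(G(5), 5)) = 1*(-50) + (-57 - 5) = -50 - 62 = -112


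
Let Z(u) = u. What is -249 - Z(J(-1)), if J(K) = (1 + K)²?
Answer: -249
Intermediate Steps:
-249 - Z(J(-1)) = -249 - (1 - 1)² = -249 - 1*0² = -249 - 1*0 = -249 + 0 = -249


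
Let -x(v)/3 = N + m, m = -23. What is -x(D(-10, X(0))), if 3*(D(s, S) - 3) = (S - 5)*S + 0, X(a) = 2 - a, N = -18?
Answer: -123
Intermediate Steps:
D(s, S) = 3 + S*(-5 + S)/3 (D(s, S) = 3 + ((S - 5)*S + 0)/3 = 3 + ((-5 + S)*S + 0)/3 = 3 + (S*(-5 + S) + 0)/3 = 3 + (S*(-5 + S))/3 = 3 + S*(-5 + S)/3)
x(v) = 123 (x(v) = -3*(-18 - 23) = -3*(-41) = 123)
-x(D(-10, X(0))) = -1*123 = -123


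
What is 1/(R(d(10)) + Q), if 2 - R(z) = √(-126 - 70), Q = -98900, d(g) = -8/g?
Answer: -49449/4890407300 + 7*I/4890407300 ≈ -1.0111e-5 + 1.4314e-9*I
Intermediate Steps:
R(z) = 2 - 14*I (R(z) = 2 - √(-126 - 70) = 2 - √(-196) = 2 - 14*I)
1/(R(d(10)) + Q) = 1/((2 - 14*I) - 98900) = 1/(-98898 - 14*I) = (-98898 + 14*I)/9780814600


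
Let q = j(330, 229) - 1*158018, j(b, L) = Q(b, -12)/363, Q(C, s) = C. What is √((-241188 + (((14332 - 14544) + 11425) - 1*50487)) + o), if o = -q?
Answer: I*√14815834/11 ≈ 349.92*I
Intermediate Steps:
j(b, L) = b/363
q = -1738188/11 (q = (1/363)*330 - 1*158018 = 10/11 - 158018 = -1738188/11 ≈ -1.5802e+5)
o = 1738188/11 (o = -1*(-1738188/11) = 1738188/11 ≈ 1.5802e+5)
√((-241188 + (((14332 - 14544) + 11425) - 1*50487)) + o) = √((-241188 + (((14332 - 14544) + 11425) - 1*50487)) + 1738188/11) = √((-241188 + ((-212 + 11425) - 50487)) + 1738188/11) = √((-241188 + (11213 - 50487)) + 1738188/11) = √((-241188 - 39274) + 1738188/11) = √(-280462 + 1738188/11) = √(-1346894/11) = I*√14815834/11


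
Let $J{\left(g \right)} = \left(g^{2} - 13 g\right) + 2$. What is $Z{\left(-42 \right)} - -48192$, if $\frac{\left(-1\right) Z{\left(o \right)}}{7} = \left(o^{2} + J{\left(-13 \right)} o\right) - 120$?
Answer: $136644$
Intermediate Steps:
$J{\left(g \right)} = 2 + g^{2} - 13 g$
$Z{\left(o \right)} = 840 - 2380 o - 7 o^{2}$ ($Z{\left(o \right)} = - 7 \left(\left(o^{2} + \left(2 + \left(-13\right)^{2} - -169\right) o\right) - 120\right) = - 7 \left(\left(o^{2} + \left(2 + 169 + 169\right) o\right) - 120\right) = - 7 \left(\left(o^{2} + 340 o\right) - 120\right) = - 7 \left(-120 + o^{2} + 340 o\right) = 840 - 2380 o - 7 o^{2}$)
$Z{\left(-42 \right)} - -48192 = \left(840 - -99960 - 7 \left(-42\right)^{2}\right) - -48192 = \left(840 + 99960 - 12348\right) + 48192 = 88452 + 48192 = 136644$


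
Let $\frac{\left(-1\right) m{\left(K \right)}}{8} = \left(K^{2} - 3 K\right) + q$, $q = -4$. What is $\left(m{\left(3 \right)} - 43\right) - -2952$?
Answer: $2941$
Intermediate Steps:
$m{\left(K \right)} = 32 - 8 K^{2} + 24 K$ ($m{\left(K \right)} = - 8 \left(\left(K^{2} - 3 K\right) - 4\right) = - 8 \left(-4 + K^{2} - 3 K\right) = 32 - 8 K^{2} + 24 K$)
$\left(m{\left(3 \right)} - 43\right) - -2952 = \left(\left(32 - 8 \cdot 3^{2} + 24 \cdot 3\right) - 43\right) - -2952 = \left(\left(32 - 72 + 72\right) - 43\right) + 2952 = \left(32 - 43\right) + 2952 = -11 + 2952 = 2941$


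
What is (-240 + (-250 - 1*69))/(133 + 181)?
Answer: -559/314 ≈ -1.7803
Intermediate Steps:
(-240 + (-250 - 1*69))/(133 + 181) = (-240 + (-250 - 69))/314 = (-240 - 319)*(1/314) = -559*1/314 = -559/314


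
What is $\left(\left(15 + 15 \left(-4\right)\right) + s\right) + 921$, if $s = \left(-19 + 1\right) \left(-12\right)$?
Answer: $1092$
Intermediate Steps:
$s = 216$ ($s = \left(-18\right) \left(-12\right) = 216$)
$\left(\left(15 + 15 \left(-4\right)\right) + s\right) + 921 = \left(\left(15 + 15 \left(-4\right)\right) + 216\right) + 921 = \left(\left(15 - 60\right) + 216\right) + 921 = \left(-45 + 216\right) + 921 = 171 + 921 = 1092$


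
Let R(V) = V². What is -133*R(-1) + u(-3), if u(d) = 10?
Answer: -123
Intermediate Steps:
-133*R(-1) + u(-3) = -133*(-1)² + 10 = -133*1 + 10 = -133 + 10 = -123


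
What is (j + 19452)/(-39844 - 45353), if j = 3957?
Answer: -7803/28399 ≈ -0.27476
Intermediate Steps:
(j + 19452)/(-39844 - 45353) = (3957 + 19452)/(-39844 - 45353) = 23409/(-85197) = 23409*(-1/85197) = -7803/28399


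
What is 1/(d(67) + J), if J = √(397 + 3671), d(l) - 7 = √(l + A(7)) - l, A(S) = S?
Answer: 1/(-60 + √74 + 6*√113) ≈ 0.080755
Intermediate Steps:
d(l) = 7 + √(7 + l) - l (d(l) = 7 + (√(l + 7) - l) = 7 + (√(7 + l) - l) = 7 + √(7 + l) - l)
J = 6*√113 (J = √4068 = 6*√113 ≈ 63.781)
1/(d(67) + J) = 1/((7 + √(7 + 67) - 1*67) + 6*√113) = 1/((7 + √74 - 67) + 6*√113) = 1/((-60 + √74) + 6*√113) = 1/(-60 + √74 + 6*√113)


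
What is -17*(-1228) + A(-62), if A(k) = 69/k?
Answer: 1294243/62 ≈ 20875.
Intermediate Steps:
-17*(-1228) + A(-62) = -17*(-1228) + 69/(-62) = 20876 + 69*(-1/62) = 20876 - 69/62 = 1294243/62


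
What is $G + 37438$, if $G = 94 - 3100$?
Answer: $34432$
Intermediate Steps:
$G = -3006$ ($G = 94 - 3100 = -3006$)
$G + 37438 = -3006 + 37438 = 34432$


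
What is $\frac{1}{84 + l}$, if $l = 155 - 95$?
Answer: $\frac{1}{144} \approx 0.0069444$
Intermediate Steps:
$l = 60$
$\frac{1}{84 + l} = \frac{1}{84 + 60} = \frac{1}{144}$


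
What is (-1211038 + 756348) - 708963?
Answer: -1163653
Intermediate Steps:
(-1211038 + 756348) - 708963 = -454690 - 708963 = -1163653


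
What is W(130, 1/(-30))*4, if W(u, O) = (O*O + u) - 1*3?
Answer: 114301/225 ≈ 508.00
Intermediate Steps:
W(u, O) = -3 + u + O² (W(u, O) = (O² + u) - 3 = (u + O²) - 3 = -3 + u + O²)
W(130, 1/(-30))*4 = (-3 + 130 + (1/(-30))²)*4 = (-3 + 130 + (-1/30)²)*4 = (-3 + 130 + 1/900)*4 = (114301/900)*4 = 114301/225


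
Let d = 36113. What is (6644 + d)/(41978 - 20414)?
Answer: 42757/21564 ≈ 1.9828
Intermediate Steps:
(6644 + d)/(41978 - 20414) = (6644 + 36113)/(41978 - 20414) = 42757/21564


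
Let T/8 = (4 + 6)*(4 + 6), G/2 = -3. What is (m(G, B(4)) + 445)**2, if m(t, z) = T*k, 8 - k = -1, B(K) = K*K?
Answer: 58446025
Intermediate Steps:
B(K) = K**2
G = -6 (G = 2*(-3) = -6)
k = 9 (k = 8 - 1*(-1) = 8 + 1 = 9)
T = 800 (T = 8*((4 + 6)*(4 + 6)) = 8*(10*10) = 8*100 = 800)
m(t, z) = 7200 (m(t, z) = 800*9 = 7200)
(m(G, B(4)) + 445)**2 = (7200 + 445)**2 = 7645**2 = 58446025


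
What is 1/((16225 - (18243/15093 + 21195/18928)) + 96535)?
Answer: 2441712/275321759653 ≈ 8.8686e-6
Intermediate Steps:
1/((16225 - (18243/15093 + 21195/18928)) + 96535) = 1/((16225 - (18243*(1/15093) + 21195*(1/18928))) + 96535) = 1/((16225 - (2027/1677 + 21195/18928)) + 96535) = 1/((16225 - 1*5685467/2441712) + 96535) = 1/((16225 - 5685467/2441712) + 96535) = 1/(39611091733/2441712 + 96535) = 1/(275321759653/2441712) = 2441712/275321759653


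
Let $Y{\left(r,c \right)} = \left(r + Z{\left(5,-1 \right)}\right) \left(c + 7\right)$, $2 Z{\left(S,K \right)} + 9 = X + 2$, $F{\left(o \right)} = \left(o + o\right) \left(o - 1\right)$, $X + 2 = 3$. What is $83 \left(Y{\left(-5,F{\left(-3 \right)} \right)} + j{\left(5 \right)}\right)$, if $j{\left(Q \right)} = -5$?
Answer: $-20999$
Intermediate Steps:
$X = 1$ ($X = -2 + 3 = 1$)
$F{\left(o \right)} = 2 o \left(-1 + o\right)$
$Z{\left(S,K \right)} = -3$ ($Z{\left(S,K \right)} = - \frac{9}{2} + \frac{1 + 2}{2} = - \frac{9}{2} + \frac{1}{2} \cdot 3 = - \frac{9}{2} + \frac{3}{2} = -3$)
$Y{\left(r,c \right)} = \left(-3 + r\right) \left(7 + c\right)$ ($Y{\left(r,c \right)} = \left(r - 3\right) \left(c + 7\right) = \left(-3 + r\right) \left(7 + c\right)$)
$83 \left(Y{\left(-5,F{\left(-3 \right)} \right)} + j{\left(5 \right)}\right) = 83 \left(\left(-21 - 3 \cdot 2 \left(-3\right) \left(-1 - 3\right) + 7 \left(-5\right) + 2 \left(-3\right) \left(-1 - 3\right) \left(-5\right)\right) - 5\right) = 83 \left(\left(-21 - 3 \cdot 2 \left(-3\right) \left(-4\right) - 35 + 2 \left(-3\right) \left(-4\right) \left(-5\right)\right) - 5\right) = 83 \left(\left(-21 - 72 - 35 + 24 \left(-5\right)\right) - 5\right) = 83 \left(\left(-21 - 72 - 35 - 120\right) - 5\right) = 83 \left(-248 - 5\right) = 83 \left(-253\right) = -20999$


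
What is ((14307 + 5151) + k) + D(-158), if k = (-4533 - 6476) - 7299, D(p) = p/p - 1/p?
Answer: 181859/158 ≈ 1151.0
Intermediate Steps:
D(p) = 1 - 1/p
k = -18308 (k = -11009 - 7299 = -18308)
((14307 + 5151) + k) + D(-158) = ((14307 + 5151) - 18308) + (-1 - 158)/(-158) = (19458 - 18308) - 1/158*(-159) = 1150 + 159/158 = 181859/158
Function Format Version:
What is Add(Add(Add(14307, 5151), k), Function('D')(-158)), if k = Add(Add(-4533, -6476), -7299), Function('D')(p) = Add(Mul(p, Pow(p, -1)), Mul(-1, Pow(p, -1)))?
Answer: Rational(181859, 158) ≈ 1151.0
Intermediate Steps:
Function('D')(p) = Add(1, Mul(-1, Pow(p, -1)))
k = -18308 (k = Add(-11009, -7299) = -18308)
Add(Add(Add(14307, 5151), k), Function('D')(-158)) = Add(Add(Add(14307, 5151), -18308), Mul(Pow(-158, -1), Add(-1, -158))) = Add(Add(19458, -18308), Mul(Rational(-1, 158), -159)) = Add(1150, Rational(159, 158)) = Rational(181859, 158)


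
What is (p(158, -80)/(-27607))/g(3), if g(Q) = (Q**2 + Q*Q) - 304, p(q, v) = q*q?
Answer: 12482/3947801 ≈ 0.0031618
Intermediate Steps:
p(q, v) = q**2
g(Q) = -304 + 2*Q**2 (g(Q) = (Q**2 + Q**2) - 304 = 2*Q**2 - 304 = -304 + 2*Q**2)
(p(158, -80)/(-27607))/g(3) = (158**2/(-27607))/(-304 + 2*3**2) = (24964*(-1/27607))/(-304 + 2*9) = -24964/(27607*(-304 + 18)) = -24964/27607/(-286) = -24964/27607*(-1/286) = 12482/3947801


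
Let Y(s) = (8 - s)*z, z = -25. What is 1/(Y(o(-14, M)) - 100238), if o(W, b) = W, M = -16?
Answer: -1/100788 ≈ -9.9218e-6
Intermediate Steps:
Y(s) = -200 + 25*s (Y(s) = (8 - s)*(-25) = -200 + 25*s)
1/(Y(o(-14, M)) - 100238) = 1/((-200 + 25*(-14)) - 100238) = 1/((-200 - 350) - 100238) = 1/(-550 - 100238) = 1/(-100788) = -1/100788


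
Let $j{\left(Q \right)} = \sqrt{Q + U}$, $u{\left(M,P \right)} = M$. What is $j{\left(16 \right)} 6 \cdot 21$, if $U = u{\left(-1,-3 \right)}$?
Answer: $126 \sqrt{15} \approx 488.0$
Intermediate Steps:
$U = -1$
$j{\left(Q \right)} = \sqrt{-1 + Q}$ ($j{\left(Q \right)} = \sqrt{Q - 1} = \sqrt{-1 + Q}$)
$j{\left(16 \right)} 6 \cdot 21 = \sqrt{-1 + 16} \cdot 6 \cdot 21 = \sqrt{15} \cdot 126 = 126 \sqrt{15}$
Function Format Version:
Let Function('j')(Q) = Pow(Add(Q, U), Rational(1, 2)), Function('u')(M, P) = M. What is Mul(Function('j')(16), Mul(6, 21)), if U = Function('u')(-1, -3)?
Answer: Mul(126, Pow(15, Rational(1, 2))) ≈ 488.00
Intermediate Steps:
U = -1
Function('j')(Q) = Pow(Add(-1, Q), Rational(1, 2)) (Function('j')(Q) = Pow(Add(Q, -1), Rational(1, 2)) = Pow(Add(-1, Q), Rational(1, 2)))
Mul(Function('j')(16), Mul(6, 21)) = Mul(Pow(Add(-1, 16), Rational(1, 2)), Mul(6, 21)) = Mul(Pow(15, Rational(1, 2)), 126) = Mul(126, Pow(15, Rational(1, 2)))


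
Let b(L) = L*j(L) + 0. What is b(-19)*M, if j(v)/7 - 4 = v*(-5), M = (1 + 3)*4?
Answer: -210672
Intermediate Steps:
M = 16 (M = 4*4 = 16)
j(v) = 28 - 35*v (j(v) = 28 + 7*(v*(-5)) = 28 + 7*(-5*v) = 28 - 35*v)
b(L) = L*(28 - 35*L) (b(L) = L*(28 - 35*L) + 0 = L*(28 - 35*L))
b(-19)*M = (7*(-19)*(4 - 5*(-19)))*16 = (7*(-19)*(4 + 95))*16 = (7*(-19)*99)*16 = -13167*16 = -210672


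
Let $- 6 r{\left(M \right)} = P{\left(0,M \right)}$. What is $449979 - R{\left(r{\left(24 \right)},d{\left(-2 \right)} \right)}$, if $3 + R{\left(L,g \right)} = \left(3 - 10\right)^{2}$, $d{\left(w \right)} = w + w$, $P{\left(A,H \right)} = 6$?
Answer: $449933$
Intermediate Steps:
$r{\left(M \right)} = -1$ ($r{\left(M \right)} = \left(- \frac{1}{6}\right) 6 = -1$)
$d{\left(w \right)} = 2 w$
$R{\left(L,g \right)} = 46$ ($R{\left(L,g \right)} = -3 + \left(3 - 10\right)^{2} = -3 + \left(-7\right)^{2} = -3 + 49 = 46$)
$449979 - R{\left(r{\left(24 \right)},d{\left(-2 \right)} \right)} = 449979 - 46 = 449933$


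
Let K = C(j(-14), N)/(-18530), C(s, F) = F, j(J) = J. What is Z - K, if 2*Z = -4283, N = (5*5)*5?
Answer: -3968187/1853 ≈ -2141.5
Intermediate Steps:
N = 125 (N = 25*5 = 125)
Z = -4283/2 (Z = (½)*(-4283) = -4283/2 ≈ -2141.5)
K = -25/3706 (K = 125/(-18530) = 125*(-1/18530) = -25/3706 ≈ -0.0067458)
Z - K = -4283/2 - 1*(-25/3706) = -4283/2 + 25/3706 = -3968187/1853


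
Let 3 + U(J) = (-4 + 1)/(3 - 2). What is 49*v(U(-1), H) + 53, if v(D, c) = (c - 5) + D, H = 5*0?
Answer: -486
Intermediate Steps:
H = 0
U(J) = -6 (U(J) = -3 + (-4 + 1)/(3 - 2) = -3 - 3/1 = -3 - 3*1 = -3 - 3 = -6)
v(D, c) = -5 + D + c (v(D, c) = (-5 + c) + D = -5 + D + c)
49*v(U(-1), H) + 53 = 49*(-5 - 6 + 0) + 53 = 49*(-11) + 53 = -539 + 53 = -486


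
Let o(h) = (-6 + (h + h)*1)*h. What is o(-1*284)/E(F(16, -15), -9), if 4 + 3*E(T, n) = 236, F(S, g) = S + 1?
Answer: 61131/29 ≈ 2108.0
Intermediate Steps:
F(S, g) = 1 + S
o(h) = h*(-6 + 2*h) (o(h) = (-6 + (2*h)*1)*h = (-6 + 2*h)*h = h*(-6 + 2*h))
E(T, n) = 232/3 (E(T, n) = -4/3 + (1/3)*236 = -4/3 + 236/3 = 232/3)
o(-1*284)/E(F(16, -15), -9) = (2*(-1*284)*(-3 - 1*284))/(232/3) = (2*(-284)*(-3 - 284))*(3/232) = (2*(-284)*(-287))*(3/232) = 163016*(3/232) = 61131/29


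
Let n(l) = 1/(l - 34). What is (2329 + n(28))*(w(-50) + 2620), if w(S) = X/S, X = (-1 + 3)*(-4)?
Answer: 457643696/75 ≈ 6.1019e+6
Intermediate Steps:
n(l) = 1/(-34 + l)
X = -8 (X = 2*(-4) = -8)
w(S) = -8/S
(2329 + n(28))*(w(-50) + 2620) = (2329 + 1/(-34 + 28))*(-8/(-50) + 2620) = (2329 + 1/(-6))*(-8*(-1/50) + 2620) = (2329 - ⅙)*(4/25 + 2620) = (13973/6)*(65504/25) = 457643696/75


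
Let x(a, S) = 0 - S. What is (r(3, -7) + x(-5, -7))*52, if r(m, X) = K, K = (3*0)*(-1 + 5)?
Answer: 364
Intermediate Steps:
K = 0 (K = 0*4 = 0)
x(a, S) = -S
r(m, X) = 0
(r(3, -7) + x(-5, -7))*52 = (0 - 1*(-7))*52 = (0 + 7)*52 = 7*52 = 364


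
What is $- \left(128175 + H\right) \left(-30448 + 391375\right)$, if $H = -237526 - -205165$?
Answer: $-34581859578$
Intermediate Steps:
$H = -32361$ ($H = -237526 + 205165 = -32361$)
$- \left(128175 + H\right) \left(-30448 + 391375\right) = - \left(128175 - 32361\right) \left(-30448 + 391375\right) = - 95814 \cdot 360927 = \left(-1\right) 34581859578 = -34581859578$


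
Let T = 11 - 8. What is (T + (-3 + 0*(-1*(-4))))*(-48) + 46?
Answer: 46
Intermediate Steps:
T = 3
(T + (-3 + 0*(-1*(-4))))*(-48) + 46 = (3 + (-3 + 0*(-1*(-4))))*(-48) + 46 = (3 + (-3 + 0*4))*(-48) + 46 = (3 + (-3 + 0))*(-48) + 46 = (3 - 3)*(-48) + 46 = 0*(-48) + 46 = 0 + 46 = 46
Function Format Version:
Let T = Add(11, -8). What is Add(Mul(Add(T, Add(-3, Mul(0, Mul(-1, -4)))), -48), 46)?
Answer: 46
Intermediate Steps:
T = 3
Add(Mul(Add(T, Add(-3, Mul(0, Mul(-1, -4)))), -48), 46) = Add(Mul(Add(3, Add(-3, Mul(0, Mul(-1, -4)))), -48), 46) = Add(Mul(Add(3, Add(-3, Mul(0, 4))), -48), 46) = Add(Mul(Add(3, Add(-3, 0)), -48), 46) = Add(Mul(Add(3, -3), -48), 46) = Add(Mul(0, -48), 46) = Add(0, 46) = 46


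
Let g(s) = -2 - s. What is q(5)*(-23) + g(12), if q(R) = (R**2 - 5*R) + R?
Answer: -129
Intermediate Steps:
q(R) = R**2 - 4*R
q(5)*(-23) + g(12) = (5*(-4 + 5))*(-23) + (-2 - 1*12) = (5*1)*(-23) + (-2 - 12) = 5*(-23) - 14 = -115 - 14 = -129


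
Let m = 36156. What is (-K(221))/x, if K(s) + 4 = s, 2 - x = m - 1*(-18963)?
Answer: 217/55117 ≈ 0.0039371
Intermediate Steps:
x = -55117 (x = 2 - (36156 - 1*(-18963)) = 2 - (36156 + 18963) = 2 - 1*55119 = 2 - 55119 = -55117)
K(s) = -4 + s
(-K(221))/x = -(-4 + 221)/(-55117) = -1*217*(-1/55117) = -217*(-1/55117) = 217/55117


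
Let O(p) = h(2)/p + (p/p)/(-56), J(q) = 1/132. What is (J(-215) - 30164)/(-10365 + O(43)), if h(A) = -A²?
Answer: 2396951494/823653171 ≈ 2.9101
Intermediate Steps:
J(q) = 1/132
O(p) = -1/56 - 4/p (O(p) = (-1*2²)/p + (p/p)/(-56) = (-1*4)/p + 1*(-1/56) = -4/p - 1/56 = -1/56 - 4/p)
(J(-215) - 30164)/(-10365 + O(43)) = (1/132 - 30164)/(-10365 + (1/56)*(-224 - 1*43)/43) = -3981647/(132*(-10365 + (1/56)*(1/43)*(-224 - 43))) = -3981647/(132*(-10365 + (1/56)*(1/43)*(-267))) = -3981647/(132*(-10365 - 267/2408)) = -3981647/(132*(-24959187/2408)) = -3981647/132*(-2408/24959187) = 2396951494/823653171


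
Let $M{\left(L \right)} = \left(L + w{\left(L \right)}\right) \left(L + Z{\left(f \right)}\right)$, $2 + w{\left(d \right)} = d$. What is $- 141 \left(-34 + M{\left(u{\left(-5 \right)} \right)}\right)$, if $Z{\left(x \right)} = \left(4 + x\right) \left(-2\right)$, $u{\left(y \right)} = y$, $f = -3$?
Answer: $-7050$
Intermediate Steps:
$w{\left(d \right)} = -2 + d$
$Z{\left(x \right)} = -8 - 2 x$
$M{\left(L \right)} = \left(-2 + L\right) \left(-2 + 2 L\right)$ ($M{\left(L \right)} = \left(L + \left(-2 + L\right)\right) \left(L - 2\right) = \left(-2 + 2 L\right) \left(L + \left(-8 + 6\right)\right) = \left(-2 + 2 L\right) \left(L - 2\right) = \left(-2 + 2 L\right) \left(-2 + L\right) = \left(-2 + L\right) \left(-2 + 2 L\right)$)
$- 141 \left(-34 + M{\left(u{\left(-5 \right)} \right)}\right) = - 141 \left(-34 + \left(4 - -30 + 2 \left(-5\right)^{2}\right)\right) = - 141 \left(-34 + \left(4 + 30 + 2 \cdot 25\right)\right) = - 141 \left(-34 + \left(4 + 30 + 50\right)\right) = - 141 \left(-34 + 84\right) = \left(-141\right) 50 = -7050$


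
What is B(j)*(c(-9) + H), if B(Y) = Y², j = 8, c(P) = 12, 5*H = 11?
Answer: 4544/5 ≈ 908.80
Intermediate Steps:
H = 11/5 (H = (⅕)*11 = 11/5 ≈ 2.2000)
B(j)*(c(-9) + H) = 8²*(12 + 11/5) = 64*(71/5) = 4544/5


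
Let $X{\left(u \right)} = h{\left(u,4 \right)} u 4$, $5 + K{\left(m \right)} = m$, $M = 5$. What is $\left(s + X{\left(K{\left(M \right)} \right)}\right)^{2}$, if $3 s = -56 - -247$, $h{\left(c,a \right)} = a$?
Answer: $\frac{36481}{9} \approx 4053.4$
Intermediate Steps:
$s = \frac{191}{3}$ ($s = \frac{-56 - -247}{3} = \frac{-56 + 247}{3} = \frac{1}{3} \cdot 191 = \frac{191}{3} \approx 63.667$)
$K{\left(m \right)} = -5 + m$
$X{\left(u \right)} = 16 u$ ($X{\left(u \right)} = 4 u 4 = 16 u$)
$\left(s + X{\left(K{\left(M \right)} \right)}\right)^{2} = \left(\frac{191}{3} + 16 \left(-5 + 5\right)\right)^{2} = \left(\frac{191}{3} + 16 \cdot 0\right)^{2} = \left(\frac{191}{3} + 0\right)^{2} = \left(\frac{191}{3}\right)^{2} = \frac{36481}{9}$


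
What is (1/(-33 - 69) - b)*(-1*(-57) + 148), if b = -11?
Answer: 229805/102 ≈ 2253.0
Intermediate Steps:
(1/(-33 - 69) - b)*(-1*(-57) + 148) = (1/(-33 - 69) - 1*(-11))*(-1*(-57) + 148) = (1/(-102) + 11)*(57 + 148) = (-1/102 + 11)*205 = (1121/102)*205 = 229805/102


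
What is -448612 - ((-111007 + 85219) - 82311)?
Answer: -340513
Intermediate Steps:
-448612 - ((-111007 + 85219) - 82311) = -448612 - (-25788 - 82311) = -448612 - 1*(-108099) = -448612 + 108099 = -340513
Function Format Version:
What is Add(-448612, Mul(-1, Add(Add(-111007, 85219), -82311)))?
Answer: -340513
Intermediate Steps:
Add(-448612, Mul(-1, Add(Add(-111007, 85219), -82311))) = Add(-448612, Mul(-1, Add(-25788, -82311))) = Add(-448612, Mul(-1, -108099)) = Add(-448612, 108099) = -340513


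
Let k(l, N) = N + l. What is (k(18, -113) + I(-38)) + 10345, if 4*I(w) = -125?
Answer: 40875/4 ≈ 10219.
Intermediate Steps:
I(w) = -125/4 (I(w) = (¼)*(-125) = -125/4)
(k(18, -113) + I(-38)) + 10345 = ((-113 + 18) - 125/4) + 10345 = (-95 - 125/4) + 10345 = -505/4 + 10345 = 40875/4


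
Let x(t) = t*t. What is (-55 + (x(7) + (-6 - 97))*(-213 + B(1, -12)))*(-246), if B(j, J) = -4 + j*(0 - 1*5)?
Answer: -2935518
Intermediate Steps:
B(j, J) = -4 - 5*j (B(j, J) = -4 + j*(0 - 5) = -4 + j*(-5) = -4 - 5*j)
x(t) = t²
(-55 + (x(7) + (-6 - 97))*(-213 + B(1, -12)))*(-246) = (-55 + (7² + (-6 - 97))*(-213 + (-4 - 5*1)))*(-246) = (-55 + (49 - 103)*(-213 + (-4 - 5)))*(-246) = (-55 - 54*(-213 - 9))*(-246) = (-55 - 54*(-222))*(-246) = (-55 + 11988)*(-246) = 11933*(-246) = -2935518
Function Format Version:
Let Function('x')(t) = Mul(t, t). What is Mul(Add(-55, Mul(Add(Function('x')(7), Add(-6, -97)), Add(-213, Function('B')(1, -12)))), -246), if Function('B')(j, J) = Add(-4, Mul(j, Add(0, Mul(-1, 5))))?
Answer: -2935518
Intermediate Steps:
Function('B')(j, J) = Add(-4, Mul(-5, j)) (Function('B')(j, J) = Add(-4, Mul(j, Add(0, -5))) = Add(-4, Mul(j, -5)) = Add(-4, Mul(-5, j)))
Function('x')(t) = Pow(t, 2)
Mul(Add(-55, Mul(Add(Function('x')(7), Add(-6, -97)), Add(-213, Function('B')(1, -12)))), -246) = Mul(Add(-55, Mul(Add(Pow(7, 2), Add(-6, -97)), Add(-213, Add(-4, Mul(-5, 1))))), -246) = Mul(Add(-55, Mul(Add(49, -103), Add(-213, Add(-4, -5)))), -246) = Mul(Add(-55, Mul(-54, Add(-213, -9))), -246) = Mul(Add(-55, Mul(-54, -222)), -246) = Mul(Add(-55, 11988), -246) = Mul(11933, -246) = -2935518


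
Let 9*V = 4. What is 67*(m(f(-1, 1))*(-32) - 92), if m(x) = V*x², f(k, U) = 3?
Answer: -14740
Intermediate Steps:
V = 4/9 (V = (⅑)*4 = 4/9 ≈ 0.44444)
m(x) = 4*x²/9
67*(m(f(-1, 1))*(-32) - 92) = 67*(((4/9)*3²)*(-32) - 92) = 67*(((4/9)*9)*(-32) - 92) = 67*(4*(-32) - 92) = 67*(-128 - 92) = 67*(-220) = -14740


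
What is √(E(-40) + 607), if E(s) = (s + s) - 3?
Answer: 2*√131 ≈ 22.891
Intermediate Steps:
E(s) = -3 + 2*s (E(s) = 2*s - 3 = -3 + 2*s)
√(E(-40) + 607) = √((-3 + 2*(-40)) + 607) = √((-3 - 80) + 607) = √(-83 + 607) = √524 = 2*√131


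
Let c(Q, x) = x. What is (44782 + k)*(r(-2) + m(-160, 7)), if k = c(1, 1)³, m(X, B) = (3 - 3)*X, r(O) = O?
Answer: -89566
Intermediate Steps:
m(X, B) = 0 (m(X, B) = 0*X = 0)
k = 1 (k = 1³ = 1)
(44782 + k)*(r(-2) + m(-160, 7)) = (44782 + 1)*(-2 + 0) = 44783*(-2) = -89566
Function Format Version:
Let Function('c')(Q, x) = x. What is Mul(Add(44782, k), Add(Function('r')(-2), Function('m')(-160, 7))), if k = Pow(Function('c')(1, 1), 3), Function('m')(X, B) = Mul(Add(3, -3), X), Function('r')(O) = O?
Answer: -89566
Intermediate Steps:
Function('m')(X, B) = 0 (Function('m')(X, B) = Mul(0, X) = 0)
k = 1 (k = Pow(1, 3) = 1)
Mul(Add(44782, k), Add(Function('r')(-2), Function('m')(-160, 7))) = Mul(Add(44782, 1), Add(-2, 0)) = Mul(44783, -2) = -89566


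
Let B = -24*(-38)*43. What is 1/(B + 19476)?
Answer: 1/58692 ≈ 1.7038e-5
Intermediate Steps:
B = 39216 (B = 912*43 = 39216)
1/(B + 19476) = 1/(39216 + 19476) = 1/58692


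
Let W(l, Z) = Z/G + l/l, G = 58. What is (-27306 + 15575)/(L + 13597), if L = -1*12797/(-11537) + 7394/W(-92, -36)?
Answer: -1488746017/4199528008 ≈ -0.35450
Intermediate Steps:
W(l, Z) = 1 + Z/58 (W(l, Z) = Z/58 + l/l = Z*(1/58) + 1 = Z/58 + 1 = 1 + Z/58)
L = 2473973529/126907 (L = -1*12797/(-11537) + 7394/(1 + (1/58)*(-36)) = -12797*(-1/11537) + 7394/(1 - 18/29) = 12797/11537 + 7394/(11/29) = 12797/11537 + 7394*(29/11) = 12797/11537 + 214426/11 = 2473973529/126907 ≈ 19494.)
(-27306 + 15575)/(L + 13597) = (-27306 + 15575)/(2473973529/126907 + 13597) = -11731/4199528008/126907 = -11731*126907/4199528008 = -1488746017/4199528008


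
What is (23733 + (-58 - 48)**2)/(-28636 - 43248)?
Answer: -34969/71884 ≈ -0.48646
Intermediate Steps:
(23733 + (-58 - 48)**2)/(-28636 - 43248) = (23733 + (-106)**2)/(-71884) = (23733 + 11236)*(-1/71884) = 34969*(-1/71884) = -34969/71884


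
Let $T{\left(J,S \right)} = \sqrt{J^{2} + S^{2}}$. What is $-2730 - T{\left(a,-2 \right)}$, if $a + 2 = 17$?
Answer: $-2730 - \sqrt{229} \approx -2745.1$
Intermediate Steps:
$a = 15$ ($a = -2 + 17 = 15$)
$-2730 - T{\left(a,-2 \right)} = -2730 - \sqrt{15^{2} + \left(-2\right)^{2}} = -2730 - \sqrt{225 + 4} = -2730 - \sqrt{229}$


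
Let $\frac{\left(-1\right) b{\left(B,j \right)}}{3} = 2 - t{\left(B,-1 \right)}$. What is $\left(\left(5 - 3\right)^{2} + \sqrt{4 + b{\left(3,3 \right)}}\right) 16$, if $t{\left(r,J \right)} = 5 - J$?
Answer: $128$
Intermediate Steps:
$b{\left(B,j \right)} = 12$ ($b{\left(B,j \right)} = - 3 \left(2 - \left(5 - -1\right)\right) = - 3 \left(2 - \left(5 + 1\right)\right) = - 3 \left(2 - 6\right) = \left(-3\right) \left(-4\right) = 12$)
$\left(\left(5 - 3\right)^{2} + \sqrt{4 + b{\left(3,3 \right)}}\right) 16 = \left(\left(5 - 3\right)^{2} + \sqrt{4 + 12}\right) 16 = \left(2^{2} + \sqrt{16}\right) 16 = \left(4 + 4\right) 16 = 8 \cdot 16 = 128$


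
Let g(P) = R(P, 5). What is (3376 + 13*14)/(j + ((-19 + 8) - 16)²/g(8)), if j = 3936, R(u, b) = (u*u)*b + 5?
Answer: 385450/426643 ≈ 0.90345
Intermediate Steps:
R(u, b) = 5 + b*u² (R(u, b) = u²*b + 5 = b*u² + 5 = 5 + b*u²)
g(P) = 5 + 5*P²
(3376 + 13*14)/(j + ((-19 + 8) - 16)²/g(8)) = (3376 + 13*14)/(3936 + ((-19 + 8) - 16)²/(5 + 5*8²)) = (3376 + 182)/(3936 + (-11 - 16)²/(5 + 5*64)) = 3558/(3936 + (-27)²/(5 + 320)) = 3558/(3936 + 729/325) = 3558/(1279929/325) = 3558*(325/1279929) = 385450/426643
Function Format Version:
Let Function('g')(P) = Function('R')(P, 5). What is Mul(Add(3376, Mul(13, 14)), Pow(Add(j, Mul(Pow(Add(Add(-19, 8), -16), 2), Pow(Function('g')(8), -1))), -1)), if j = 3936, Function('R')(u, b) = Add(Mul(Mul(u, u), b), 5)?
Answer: Rational(385450, 426643) ≈ 0.90345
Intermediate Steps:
Function('R')(u, b) = Add(5, Mul(b, Pow(u, 2))) (Function('R')(u, b) = Add(Mul(Pow(u, 2), b), 5) = Add(Mul(b, Pow(u, 2)), 5) = Add(5, Mul(b, Pow(u, 2))))
Function('g')(P) = Add(5, Mul(5, Pow(P, 2)))
Mul(Add(3376, Mul(13, 14)), Pow(Add(j, Mul(Pow(Add(Add(-19, 8), -16), 2), Pow(Function('g')(8), -1))), -1)) = Mul(Add(3376, Mul(13, 14)), Pow(Add(3936, Mul(Pow(Add(Add(-19, 8), -16), 2), Pow(Add(5, Mul(5, Pow(8, 2))), -1))), -1)) = Mul(Add(3376, 182), Pow(Add(3936, Mul(Pow(Add(-11, -16), 2), Pow(Add(5, Mul(5, 64)), -1))), -1)) = Mul(3558, Pow(Add(3936, Mul(Pow(-27, 2), Pow(Add(5, 320), -1))), -1)) = Mul(3558, Pow(Add(3936, Mul(729, Pow(325, -1))), -1)) = Mul(3558, Pow(Add(3936, Mul(729, Rational(1, 325))), -1)) = Mul(3558, Pow(Add(3936, Rational(729, 325)), -1)) = Mul(3558, Pow(Rational(1279929, 325), -1)) = Mul(3558, Rational(325, 1279929)) = Rational(385450, 426643)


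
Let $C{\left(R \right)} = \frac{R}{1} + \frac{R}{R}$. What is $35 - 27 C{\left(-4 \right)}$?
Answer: $116$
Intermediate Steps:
$C{\left(R \right)} = 1 + R$ ($C{\left(R \right)} = R 1 + 1 = R + 1 = 1 + R$)
$35 - 27 C{\left(-4 \right)} = 35 - 27 \left(1 - 4\right) = 35 - -81 = 35 + 81 = 116$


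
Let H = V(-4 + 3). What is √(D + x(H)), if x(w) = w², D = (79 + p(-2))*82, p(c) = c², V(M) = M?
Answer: √6807 ≈ 82.505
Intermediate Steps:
H = -1 (H = -4 + 3 = -1)
D = 6806 (D = (79 + (-2)²)*82 = (79 + 4)*82 = 83*82 = 6806)
√(D + x(H)) = √(6806 + (-1)²) = √(6806 + 1) = √6807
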